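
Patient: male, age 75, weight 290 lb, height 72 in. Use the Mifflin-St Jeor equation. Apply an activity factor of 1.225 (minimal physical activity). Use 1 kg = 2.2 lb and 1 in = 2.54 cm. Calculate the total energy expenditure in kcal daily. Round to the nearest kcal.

Convert to metric: weight = 290 ÷ 2.2 = 131.8182 kg; height = 72 × 2.54 = 182.88 cm.
Mifflin-St Jeor (male): BMR = 10(131.8182) + 6.25(182.88) − 5(75) + 5 = 1318.1818 + 1143 − 375 + 5 = 2091.1818 kcal/day.
TEE = BMR × activity factor = 2091.1818 × 1.225 = 2561.6977 kcal/day.

2562 kcal daily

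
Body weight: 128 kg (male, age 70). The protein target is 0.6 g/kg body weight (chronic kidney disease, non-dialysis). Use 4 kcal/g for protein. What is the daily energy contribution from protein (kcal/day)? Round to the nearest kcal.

307 kcal/day

Protein = 0.6 g/kg × 128 kg = 76.8 g/day.
Protein energy = 76.8 g × 4 kcal/g = 307.2 kcal/day.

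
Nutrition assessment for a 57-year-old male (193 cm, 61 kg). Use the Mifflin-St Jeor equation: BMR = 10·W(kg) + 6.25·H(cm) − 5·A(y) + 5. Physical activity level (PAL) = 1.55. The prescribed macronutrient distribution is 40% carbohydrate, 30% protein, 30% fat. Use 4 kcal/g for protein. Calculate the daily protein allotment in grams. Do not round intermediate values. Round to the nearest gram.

179 g/day

Mifflin-St Jeor (male): BMR = 10(61) + 6.25(193) − 5(57) + 5 = 610 + 1206.25 − 285 + 5 = 1536.25 kcal/day.
TEE = 1536.25 × 1.55 = 2381.1875 kcal/day.
Protein energy = 30% × 2381.1875 = 714.3563 kcal.
Protein = 714.3563 ÷ 4 kcal/g = 178.5891 g.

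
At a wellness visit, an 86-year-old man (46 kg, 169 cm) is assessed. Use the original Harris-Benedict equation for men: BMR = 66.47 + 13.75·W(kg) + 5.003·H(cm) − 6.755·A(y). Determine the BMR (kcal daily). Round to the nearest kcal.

Harris-Benedict: BMR = 66.47 + 13.75(46) + 5.003(169) − 6.755(86) = 963.547 kcal/day.

964 kcal daily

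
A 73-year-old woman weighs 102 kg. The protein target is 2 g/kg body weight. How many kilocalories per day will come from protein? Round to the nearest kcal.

816 kcal/day

Protein = 2 g/kg × 102 kg = 204 g/day.
Protein energy = 204 g × 4 kcal/g = 816 kcal/day.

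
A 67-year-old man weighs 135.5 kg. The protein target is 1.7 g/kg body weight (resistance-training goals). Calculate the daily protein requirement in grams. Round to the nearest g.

230 g/day

Protein = 1.7 g/kg × 135.5 kg = 230.35 g/day.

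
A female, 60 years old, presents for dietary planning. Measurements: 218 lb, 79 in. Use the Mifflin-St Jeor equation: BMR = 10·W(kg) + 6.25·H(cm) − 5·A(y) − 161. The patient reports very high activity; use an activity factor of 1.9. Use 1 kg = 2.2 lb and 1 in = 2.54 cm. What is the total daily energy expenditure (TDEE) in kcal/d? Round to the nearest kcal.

Convert to metric: weight = 218 ÷ 2.2 = 99.0909 kg; height = 79 × 2.54 = 200.66 cm.
Mifflin-St Jeor (female): BMR = 10(99.0909) + 6.25(200.66) − 5(60) − 161 = 990.9091 + 1254.125 − 300 − 161 = 1784.0341 kcal/day.
TEE = BMR × activity factor = 1784.0341 × 1.9 = 3389.6648 kcal/day.

3390 kcal/d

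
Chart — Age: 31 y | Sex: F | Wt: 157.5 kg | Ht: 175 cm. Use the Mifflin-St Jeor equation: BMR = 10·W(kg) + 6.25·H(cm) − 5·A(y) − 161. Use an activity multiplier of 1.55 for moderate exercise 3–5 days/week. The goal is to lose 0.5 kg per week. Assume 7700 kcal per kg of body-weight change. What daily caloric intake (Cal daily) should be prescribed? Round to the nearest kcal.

Mifflin-St Jeor (female): BMR = 10(157.5) + 6.25(175) − 5(31) − 161 = 1575 + 1093.75 − 155 − 161 = 2352.75 kcal/day.
TEE = 2352.75 × 1.55 = 3646.7625 kcal/day.
Required daily deficit = 0.5 × 7700 ÷ 7 = 550 kcal/day.
Target intake = 3646.7625 − 550 = 3096.7625 kcal/day.

3097 Cal daily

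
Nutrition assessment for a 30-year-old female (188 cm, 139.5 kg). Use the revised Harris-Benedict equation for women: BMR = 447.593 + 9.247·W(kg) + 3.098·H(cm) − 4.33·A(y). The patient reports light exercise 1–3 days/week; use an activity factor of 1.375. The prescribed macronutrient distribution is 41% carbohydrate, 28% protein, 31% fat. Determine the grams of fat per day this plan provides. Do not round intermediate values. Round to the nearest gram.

Harris-Benedict: BMR = 447.593 + 9.247(139.5) + 3.098(188) − 4.33(30) = 2190.0735 kcal/day.
TEE = 2190.0735 × 1.375 = 3011.3511 kcal/day.
Fat energy = 31% × 3011.3511 = 933.5188 kcal.
Fat = 933.5188 ÷ 9 kcal/g = 103.7243 g.

104 g/day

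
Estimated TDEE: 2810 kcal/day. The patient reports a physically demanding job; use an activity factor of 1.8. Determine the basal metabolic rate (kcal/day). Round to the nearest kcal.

BMR = TEE ÷ activity factor = 2810 ÷ 1.8 = 1561.1111 kcal/day.

1561 kcal/day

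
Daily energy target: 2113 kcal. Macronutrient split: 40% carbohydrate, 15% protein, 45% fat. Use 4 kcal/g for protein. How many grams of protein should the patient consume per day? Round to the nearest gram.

79 g/day

Protein energy = 15% × 2113 = 316.95 kcal.
At 4 kcal/g: 316.95 ÷ 4 = 79.2375 g.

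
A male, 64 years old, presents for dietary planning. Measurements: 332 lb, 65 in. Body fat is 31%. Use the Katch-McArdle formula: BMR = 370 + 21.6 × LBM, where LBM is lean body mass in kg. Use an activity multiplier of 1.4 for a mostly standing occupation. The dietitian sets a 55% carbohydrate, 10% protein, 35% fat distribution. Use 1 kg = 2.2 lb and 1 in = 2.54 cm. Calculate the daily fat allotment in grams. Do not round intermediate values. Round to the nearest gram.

143 g/day

Convert to metric: weight = 332 ÷ 2.2 = 150.9091 kg; height = 65 × 2.54 = 165.1 cm.
LBM = 150.9091 × (1 − 0.31) = 104.1273 kg. Katch-McArdle: BMR = 370 + 21.6 × 104.1273 = 2619.1491 kcal/day.
TEE = 2619.1491 × 1.4 = 3666.8087 kcal/day.
Fat energy = 35% × 3666.8087 = 1283.3831 kcal.
Fat = 1283.3831 ÷ 9 kcal/g = 142.5981 g.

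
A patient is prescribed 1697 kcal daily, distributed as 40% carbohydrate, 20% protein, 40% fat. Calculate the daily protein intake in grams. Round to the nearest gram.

85 g/day

Protein energy = 20% × 1697 = 339.4 kcal.
At 4 kcal/g: 339.4 ÷ 4 = 84.85 g.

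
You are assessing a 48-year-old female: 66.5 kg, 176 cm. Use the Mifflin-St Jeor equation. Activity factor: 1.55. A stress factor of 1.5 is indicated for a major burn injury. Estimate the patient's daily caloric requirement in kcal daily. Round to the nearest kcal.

Mifflin-St Jeor (female): BMR = 10(66.5) + 6.25(176) − 5(48) − 161 = 665 + 1100 − 240 − 161 = 1364 kcal/day.
TEE = BMR × activity factor = 1364 × 1.55 = 2114.2 kcal/day.
Apply stress factor: 2114.2 × 1.5 = 3171.3 kcal/day.

3171 kcal daily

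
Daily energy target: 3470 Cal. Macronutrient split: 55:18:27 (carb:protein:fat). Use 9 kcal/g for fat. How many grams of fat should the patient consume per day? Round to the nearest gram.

Fat energy = 27% × 3470 = 936.9 kcal.
At 9 kcal/g: 936.9 ÷ 9 = 104.1 g.

104 g/day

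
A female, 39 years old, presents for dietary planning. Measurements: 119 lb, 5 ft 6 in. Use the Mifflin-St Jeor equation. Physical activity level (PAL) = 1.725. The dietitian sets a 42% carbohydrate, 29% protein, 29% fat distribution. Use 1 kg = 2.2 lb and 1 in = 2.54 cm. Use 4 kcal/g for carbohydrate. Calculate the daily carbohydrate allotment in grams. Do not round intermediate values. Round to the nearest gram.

223 g/day

Convert to metric: weight = 119 ÷ 2.2 = 54.0909 kg; height = (5×12 + 6) × 2.54 = 66 × 2.54 = 167.64 cm.
Mifflin-St Jeor (female): BMR = 10(54.0909) + 6.25(167.64) − 5(39) − 161 = 540.9091 + 1047.75 − 195 − 161 = 1232.6591 kcal/day.
TEE = 1232.6591 × 1.725 = 2126.3369 kcal/day.
Carbohydrate energy = 42% × 2126.3369 = 893.0615 kcal.
Carbohydrate = 893.0615 ÷ 4 kcal/g = 223.2654 g.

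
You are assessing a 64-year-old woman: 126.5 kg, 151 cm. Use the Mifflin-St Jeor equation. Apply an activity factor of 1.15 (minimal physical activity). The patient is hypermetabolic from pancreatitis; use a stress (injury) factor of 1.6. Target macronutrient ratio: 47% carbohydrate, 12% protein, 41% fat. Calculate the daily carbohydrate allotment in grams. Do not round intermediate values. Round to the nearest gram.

374 g/day

Mifflin-St Jeor (female): BMR = 10(126.5) + 6.25(151) − 5(64) − 161 = 1265 + 943.75 − 320 − 161 = 1727.75 kcal/day.
TEE = 1727.75 × 1.15 = 1986.9125 kcal/day.
With stress factor 1.6: 1986.9125 × 1.6 = 3179.06 kcal/day.
Carbohydrate energy = 47% × 3179.06 = 1494.1582 kcal.
Carbohydrate = 1494.1582 ÷ 4 kcal/g = 373.5396 g.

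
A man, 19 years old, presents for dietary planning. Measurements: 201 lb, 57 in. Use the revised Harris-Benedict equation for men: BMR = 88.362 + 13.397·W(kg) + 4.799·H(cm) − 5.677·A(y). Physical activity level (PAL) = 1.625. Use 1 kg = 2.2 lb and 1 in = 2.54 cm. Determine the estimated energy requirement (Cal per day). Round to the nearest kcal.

Convert to metric: weight = 201 ÷ 2.2 = 91.3636 kg; height = 57 × 2.54 = 144.78 cm.
Harris-Benedict: BMR = 88.362 + 13.397(91.3636) + 4.799(144.78) − 5.677(19) = 1899.2969 kcal/day.
TEE = BMR × activity factor = 1899.2969 × 1.625 = 3086.3574 kcal/day.

3086 Cal per day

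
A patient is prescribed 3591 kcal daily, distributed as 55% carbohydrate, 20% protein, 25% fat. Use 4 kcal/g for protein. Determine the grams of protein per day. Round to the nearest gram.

Protein energy = 20% × 3591 = 718.2 kcal.
At 4 kcal/g: 718.2 ÷ 4 = 179.55 g.

180 g/day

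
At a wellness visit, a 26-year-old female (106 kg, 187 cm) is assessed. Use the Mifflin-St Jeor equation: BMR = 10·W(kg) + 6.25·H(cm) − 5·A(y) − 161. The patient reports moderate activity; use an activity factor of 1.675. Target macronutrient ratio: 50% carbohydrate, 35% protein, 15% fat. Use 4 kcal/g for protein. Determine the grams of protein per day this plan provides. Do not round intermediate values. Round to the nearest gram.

Mifflin-St Jeor (female): BMR = 10(106) + 6.25(187) − 5(26) − 161 = 1060 + 1168.75 − 130 − 161 = 1937.75 kcal/day.
TEE = 1937.75 × 1.675 = 3245.7313 kcal/day.
Protein energy = 35% × 3245.7313 = 1136.0059 kcal.
Protein = 1136.0059 ÷ 4 kcal/g = 284.0015 g.

284 g/day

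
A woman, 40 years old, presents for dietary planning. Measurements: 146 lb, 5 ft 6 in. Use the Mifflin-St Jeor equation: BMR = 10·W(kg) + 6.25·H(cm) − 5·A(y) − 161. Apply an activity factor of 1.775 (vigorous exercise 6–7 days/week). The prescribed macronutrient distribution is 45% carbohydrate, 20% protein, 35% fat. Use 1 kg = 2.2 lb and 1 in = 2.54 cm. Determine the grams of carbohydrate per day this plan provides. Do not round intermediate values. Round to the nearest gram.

270 g/day

Convert to metric: weight = 146 ÷ 2.2 = 66.3636 kg; height = (5×12 + 6) × 2.54 = 66 × 2.54 = 167.64 cm.
Mifflin-St Jeor (female): BMR = 10(66.3636) + 6.25(167.64) − 5(40) − 161 = 663.6364 + 1047.75 − 200 − 161 = 1350.3864 kcal/day.
TEE = 1350.3864 × 1.775 = 2396.9358 kcal/day.
Carbohydrate energy = 45% × 2396.9358 = 1078.6211 kcal.
Carbohydrate = 1078.6211 ÷ 4 kcal/g = 269.6553 g.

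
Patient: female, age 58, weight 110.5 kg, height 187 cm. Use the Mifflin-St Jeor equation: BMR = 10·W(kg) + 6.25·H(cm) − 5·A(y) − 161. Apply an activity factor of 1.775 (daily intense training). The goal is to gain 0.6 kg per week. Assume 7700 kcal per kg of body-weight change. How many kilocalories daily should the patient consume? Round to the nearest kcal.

Mifflin-St Jeor (female): BMR = 10(110.5) + 6.25(187) − 5(58) − 161 = 1105 + 1168.75 − 290 − 161 = 1822.75 kcal/day.
TEE = 1822.75 × 1.775 = 3235.3813 kcal/day.
Required daily surplus = 0.6 × 7700 ÷ 7 = 660 kcal/day.
Target intake = 3235.3813 + 660 = 3895.3813 kcal/day.

3895 kilocalories daily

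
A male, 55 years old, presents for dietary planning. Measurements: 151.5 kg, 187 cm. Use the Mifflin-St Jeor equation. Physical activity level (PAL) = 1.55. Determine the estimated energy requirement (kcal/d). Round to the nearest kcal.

Mifflin-St Jeor (male): BMR = 10(151.5) + 6.25(187) − 5(55) + 5 = 1515 + 1168.75 − 275 + 5 = 2413.75 kcal/day.
TEE = BMR × activity factor = 2413.75 × 1.55 = 3741.3125 kcal/day.

3741 kcal/d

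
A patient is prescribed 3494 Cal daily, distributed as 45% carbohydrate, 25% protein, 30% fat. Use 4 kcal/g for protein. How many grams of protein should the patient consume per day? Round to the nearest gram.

218 g/day

Protein energy = 25% × 3494 = 873.5 kcal.
At 4 kcal/g: 873.5 ÷ 4 = 218.375 g.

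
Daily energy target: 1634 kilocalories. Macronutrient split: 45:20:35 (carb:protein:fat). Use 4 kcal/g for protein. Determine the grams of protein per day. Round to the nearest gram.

Protein energy = 20% × 1634 = 326.8 kcal.
At 4 kcal/g: 326.8 ÷ 4 = 81.7 g.

82 g/day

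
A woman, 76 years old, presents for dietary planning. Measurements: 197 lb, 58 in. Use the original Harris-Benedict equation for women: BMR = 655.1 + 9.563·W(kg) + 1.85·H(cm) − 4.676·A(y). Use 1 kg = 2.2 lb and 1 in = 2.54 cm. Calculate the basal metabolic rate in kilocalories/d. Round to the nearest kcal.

Convert to metric: weight = 197 ÷ 2.2 = 89.5455 kg; height = 58 × 2.54 = 147.32 cm.
Harris-Benedict: BMR = 655.1 + 9.563(89.5455) + 1.85(147.32) − 4.676(76) = 1428.5892 kcal/day.

1429 kilocalories/d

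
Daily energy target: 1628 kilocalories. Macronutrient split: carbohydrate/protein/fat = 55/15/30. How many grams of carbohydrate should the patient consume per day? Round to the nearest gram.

Carbohydrate energy = 55% × 1628 = 895.4 kcal.
At 4 kcal/g: 895.4 ÷ 4 = 223.85 g.

224 g/day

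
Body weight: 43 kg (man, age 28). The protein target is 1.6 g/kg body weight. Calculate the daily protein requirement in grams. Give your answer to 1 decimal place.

68.8 g/day

Protein = 1.6 g/kg × 43 kg = 68.8 g/day.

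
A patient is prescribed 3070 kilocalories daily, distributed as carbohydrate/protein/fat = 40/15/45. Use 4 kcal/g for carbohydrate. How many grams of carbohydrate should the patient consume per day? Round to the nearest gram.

Carbohydrate energy = 40% × 3070 = 1228 kcal.
At 4 kcal/g: 1228 ÷ 4 = 307 g.

307 g/day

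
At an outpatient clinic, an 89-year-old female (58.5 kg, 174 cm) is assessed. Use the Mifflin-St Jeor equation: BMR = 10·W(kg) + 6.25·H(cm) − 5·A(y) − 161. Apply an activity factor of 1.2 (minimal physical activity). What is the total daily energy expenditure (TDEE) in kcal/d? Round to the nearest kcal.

1280 kcal/d

Mifflin-St Jeor (female): BMR = 10(58.5) + 6.25(174) − 5(89) − 161 = 585 + 1087.5 − 445 − 161 = 1066.5 kcal/day.
TEE = BMR × activity factor = 1066.5 × 1.2 = 1279.8 kcal/day.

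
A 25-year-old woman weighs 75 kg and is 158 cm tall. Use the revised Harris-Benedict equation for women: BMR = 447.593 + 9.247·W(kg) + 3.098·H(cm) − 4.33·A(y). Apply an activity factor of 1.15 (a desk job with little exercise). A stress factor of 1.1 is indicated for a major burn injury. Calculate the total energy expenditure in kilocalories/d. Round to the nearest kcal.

1926 kilocalories/d

Harris-Benedict: BMR = 447.593 + 9.247(75) + 3.098(158) − 4.33(25) = 1522.352 kcal/day.
TEE = BMR × activity factor = 1522.352 × 1.15 = 1750.7048 kcal/day.
Apply stress factor: 1750.7048 × 1.1 = 1925.7753 kcal/day.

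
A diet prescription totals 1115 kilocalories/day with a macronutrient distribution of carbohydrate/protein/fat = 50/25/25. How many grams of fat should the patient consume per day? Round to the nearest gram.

31 g/day

Fat energy = 25% × 1115 = 278.75 kcal.
At 9 kcal/g: 278.75 ÷ 9 = 30.9722 g.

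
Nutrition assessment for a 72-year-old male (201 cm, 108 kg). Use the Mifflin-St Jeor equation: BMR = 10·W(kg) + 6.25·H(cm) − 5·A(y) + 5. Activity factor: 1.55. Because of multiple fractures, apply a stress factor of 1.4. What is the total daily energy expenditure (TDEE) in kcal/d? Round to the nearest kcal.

Mifflin-St Jeor (male): BMR = 10(108) + 6.25(201) − 5(72) + 5 = 1080 + 1256.25 − 360 + 5 = 1981.25 kcal/day.
TEE = BMR × activity factor = 1981.25 × 1.55 = 3070.9375 kcal/day.
Apply stress factor: 3070.9375 × 1.4 = 4299.3125 kcal/day.

4299 kcal/d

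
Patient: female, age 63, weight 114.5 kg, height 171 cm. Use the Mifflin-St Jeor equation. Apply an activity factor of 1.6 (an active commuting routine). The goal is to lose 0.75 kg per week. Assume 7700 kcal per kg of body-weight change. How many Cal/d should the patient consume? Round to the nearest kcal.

Mifflin-St Jeor (female): BMR = 10(114.5) + 6.25(171) − 5(63) − 161 = 1145 + 1068.75 − 315 − 161 = 1737.75 kcal/day.
TEE = 1737.75 × 1.6 = 2780.4 kcal/day.
Required daily deficit = 0.75 × 7700 ÷ 7 = 825 kcal/day.
Target intake = 2780.4 − 825 = 1955.4 kcal/day.

1955 Cal/d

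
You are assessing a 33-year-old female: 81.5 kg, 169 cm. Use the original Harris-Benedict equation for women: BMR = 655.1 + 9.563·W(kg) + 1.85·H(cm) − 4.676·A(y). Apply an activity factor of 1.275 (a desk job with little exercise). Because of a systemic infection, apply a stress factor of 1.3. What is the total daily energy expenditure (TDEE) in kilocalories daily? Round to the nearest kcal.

2640 kilocalories daily

Harris-Benedict: BMR = 655.1 + 9.563(81.5) + 1.85(169) − 4.676(33) = 1592.8265 kcal/day.
TEE = BMR × activity factor = 1592.8265 × 1.275 = 2030.8538 kcal/day.
Apply stress factor: 2030.8538 × 1.3 = 2640.1099 kcal/day.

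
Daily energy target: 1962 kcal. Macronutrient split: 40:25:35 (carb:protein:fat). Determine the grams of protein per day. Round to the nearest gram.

123 g/day

Protein energy = 25% × 1962 = 490.5 kcal.
At 4 kcal/g: 490.5 ÷ 4 = 122.625 g.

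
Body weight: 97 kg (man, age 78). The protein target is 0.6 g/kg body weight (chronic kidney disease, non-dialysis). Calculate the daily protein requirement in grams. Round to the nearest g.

58 g/day

Protein = 0.6 g/kg × 97 kg = 58.2 g/day.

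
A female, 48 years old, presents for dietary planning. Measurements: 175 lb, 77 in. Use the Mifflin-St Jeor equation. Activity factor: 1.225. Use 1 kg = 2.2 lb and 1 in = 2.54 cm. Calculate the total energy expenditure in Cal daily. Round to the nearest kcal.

1981 Cal daily

Convert to metric: weight = 175 ÷ 2.2 = 79.5455 kg; height = 77 × 2.54 = 195.58 cm.
Mifflin-St Jeor (female): BMR = 10(79.5455) + 6.25(195.58) − 5(48) − 161 = 795.4545 + 1222.375 − 240 − 161 = 1616.8295 kcal/day.
TEE = BMR × activity factor = 1616.8295 × 1.225 = 1980.6162 kcal/day.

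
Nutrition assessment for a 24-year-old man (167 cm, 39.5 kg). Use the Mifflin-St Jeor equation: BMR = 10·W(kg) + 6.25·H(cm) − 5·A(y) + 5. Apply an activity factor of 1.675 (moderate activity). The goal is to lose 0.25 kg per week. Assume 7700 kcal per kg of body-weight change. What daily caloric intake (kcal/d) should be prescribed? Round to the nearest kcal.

1942 kcal/d

Mifflin-St Jeor (male): BMR = 10(39.5) + 6.25(167) − 5(24) + 5 = 395 + 1043.75 − 120 + 5 = 1323.75 kcal/day.
TEE = 1323.75 × 1.675 = 2217.2813 kcal/day.
Required daily deficit = 0.25 × 7700 ÷ 7 = 275 kcal/day.
Target intake = 2217.2813 − 275 = 1942.2813 kcal/day.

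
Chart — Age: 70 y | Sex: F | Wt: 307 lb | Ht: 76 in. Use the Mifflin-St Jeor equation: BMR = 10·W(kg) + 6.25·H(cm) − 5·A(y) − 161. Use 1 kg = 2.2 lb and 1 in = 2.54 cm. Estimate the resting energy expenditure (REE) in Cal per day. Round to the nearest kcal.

Convert to metric: weight = 307 ÷ 2.2 = 139.5455 kg; height = 76 × 2.54 = 193.04 cm.
Mifflin-St Jeor (female): BMR = 10(139.5455) + 6.25(193.04) − 5(70) − 161 = 1395.4545 + 1206.5 − 350 − 161 = 2090.9545 kcal/day.

2091 Cal per day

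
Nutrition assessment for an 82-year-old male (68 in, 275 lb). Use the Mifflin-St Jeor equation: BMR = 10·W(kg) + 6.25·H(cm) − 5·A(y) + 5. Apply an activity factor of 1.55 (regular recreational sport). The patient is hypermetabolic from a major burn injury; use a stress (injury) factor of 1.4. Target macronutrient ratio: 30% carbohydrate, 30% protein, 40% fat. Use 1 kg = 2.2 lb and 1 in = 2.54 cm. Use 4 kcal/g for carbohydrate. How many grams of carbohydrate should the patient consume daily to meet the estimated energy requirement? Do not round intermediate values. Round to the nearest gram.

Convert to metric: weight = 275 ÷ 2.2 = 125 kg; height = 68 × 2.54 = 172.72 cm.
Mifflin-St Jeor (male): BMR = 10(125) + 6.25(172.72) − 5(82) + 5 = 1250 + 1079.5 − 410 + 5 = 1924.5 kcal/day.
TEE = 1924.5 × 1.55 = 2982.975 kcal/day.
With stress factor 1.4: 2982.975 × 1.4 = 4176.165 kcal/day.
Carbohydrate energy = 30% × 4176.165 = 1252.8495 kcal.
Carbohydrate = 1252.8495 ÷ 4 kcal/g = 313.2124 g.

313 g/day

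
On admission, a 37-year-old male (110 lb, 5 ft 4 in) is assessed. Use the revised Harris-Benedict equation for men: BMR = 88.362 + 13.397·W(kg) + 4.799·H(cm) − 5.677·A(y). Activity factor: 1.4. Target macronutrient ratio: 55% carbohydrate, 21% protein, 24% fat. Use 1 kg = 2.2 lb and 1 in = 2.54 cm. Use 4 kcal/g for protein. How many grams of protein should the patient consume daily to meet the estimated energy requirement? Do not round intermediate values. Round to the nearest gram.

Convert to metric: weight = 110 ÷ 2.2 = 50 kg; height = (5×12 + 4) × 2.54 = 64 × 2.54 = 162.56 cm.
Harris-Benedict: BMR = 88.362 + 13.397(50) + 4.799(162.56) − 5.677(37) = 1328.2884 kcal/day.
TEE = 1328.2884 × 1.4 = 1859.6038 kcal/day.
Protein energy = 21% × 1859.6038 = 390.5168 kcal.
Protein = 390.5168 ÷ 4 kcal/g = 97.6292 g.

98 g/day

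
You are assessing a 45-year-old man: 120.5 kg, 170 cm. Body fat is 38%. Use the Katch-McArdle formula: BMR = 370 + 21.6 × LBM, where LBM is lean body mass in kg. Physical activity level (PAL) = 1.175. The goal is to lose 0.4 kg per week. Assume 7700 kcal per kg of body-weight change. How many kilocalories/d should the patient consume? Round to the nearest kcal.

1891 kilocalories/d

LBM = 120.5 × (1 − 0.38) = 74.71 kg. Katch-McArdle: BMR = 370 + 21.6 × 74.71 = 1983.736 kcal/day.
TEE = 1983.736 × 1.175 = 2330.8898 kcal/day.
Required daily deficit = 0.4 × 7700 ÷ 7 = 440 kcal/day.
Target intake = 2330.8898 − 440 = 1890.8898 kcal/day.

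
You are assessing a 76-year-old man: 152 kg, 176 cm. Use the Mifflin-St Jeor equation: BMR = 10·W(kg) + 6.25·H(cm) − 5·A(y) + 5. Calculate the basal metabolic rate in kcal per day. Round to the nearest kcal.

2245 kcal per day

Mifflin-St Jeor (male): BMR = 10(152) + 6.25(176) − 5(76) + 5 = 1520 + 1100 − 380 + 5 = 2245 kcal/day.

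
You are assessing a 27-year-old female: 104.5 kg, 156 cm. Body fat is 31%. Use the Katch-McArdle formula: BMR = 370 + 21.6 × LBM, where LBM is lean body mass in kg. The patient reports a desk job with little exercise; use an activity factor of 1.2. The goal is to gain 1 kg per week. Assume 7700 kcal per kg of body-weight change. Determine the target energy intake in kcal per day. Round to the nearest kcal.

3413 kcal per day

LBM = 104.5 × (1 − 0.31) = 72.105 kg. Katch-McArdle: BMR = 370 + 21.6 × 72.105 = 1927.468 kcal/day.
TEE = 1927.468 × 1.2 = 2312.9616 kcal/day.
Required daily surplus = 1 × 7700 ÷ 7 = 1100 kcal/day.
Target intake = 2312.9616 + 1100 = 3412.9616 kcal/day.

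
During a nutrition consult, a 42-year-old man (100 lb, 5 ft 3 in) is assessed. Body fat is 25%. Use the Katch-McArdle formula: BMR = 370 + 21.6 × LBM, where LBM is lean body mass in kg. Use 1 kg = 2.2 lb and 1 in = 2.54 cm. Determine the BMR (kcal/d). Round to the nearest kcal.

1106 kcal/d

Convert to metric: weight = 100 ÷ 2.2 = 45.4545 kg; height = (5×12 + 3) × 2.54 = 63 × 2.54 = 160.02 cm.
LBM = 45.4545 × (1 − 0.25) = 34.0909 kg. Katch-McArdle: BMR = 370 + 21.6 × 34.0909 = 1106.3636 kcal/day.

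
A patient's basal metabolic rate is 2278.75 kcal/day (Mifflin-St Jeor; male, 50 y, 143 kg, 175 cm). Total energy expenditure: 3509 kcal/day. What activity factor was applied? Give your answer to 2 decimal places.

1.54

Activity factor = TEE ÷ BMR = 3509 ÷ 2278.75 = 1.54.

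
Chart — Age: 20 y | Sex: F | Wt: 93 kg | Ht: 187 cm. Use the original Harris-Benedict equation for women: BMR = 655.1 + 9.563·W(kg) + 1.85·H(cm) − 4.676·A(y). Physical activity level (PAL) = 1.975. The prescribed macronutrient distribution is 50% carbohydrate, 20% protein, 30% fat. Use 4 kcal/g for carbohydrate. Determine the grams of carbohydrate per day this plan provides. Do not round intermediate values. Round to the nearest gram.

Harris-Benedict: BMR = 655.1 + 9.563(93) + 1.85(187) − 4.676(20) = 1796.889 kcal/day.
TEE = 1796.889 × 1.975 = 3548.8558 kcal/day.
Carbohydrate energy = 50% × 3548.8558 = 1774.4279 kcal.
Carbohydrate = 1774.4279 ÷ 4 kcal/g = 443.607 g.

444 g/day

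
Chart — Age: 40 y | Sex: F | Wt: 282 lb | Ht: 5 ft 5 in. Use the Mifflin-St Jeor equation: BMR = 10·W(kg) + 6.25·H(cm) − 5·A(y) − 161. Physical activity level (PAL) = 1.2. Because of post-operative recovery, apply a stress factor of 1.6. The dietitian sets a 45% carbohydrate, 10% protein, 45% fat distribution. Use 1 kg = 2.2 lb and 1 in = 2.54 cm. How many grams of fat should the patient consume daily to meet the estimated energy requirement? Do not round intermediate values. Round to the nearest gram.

187 g/day

Convert to metric: weight = 282 ÷ 2.2 = 128.1818 kg; height = (5×12 + 5) × 2.54 = 65 × 2.54 = 165.1 cm.
Mifflin-St Jeor (female): BMR = 10(128.1818) + 6.25(165.1) − 5(40) − 161 = 1281.8182 + 1031.875 − 200 − 161 = 1952.6932 kcal/day.
TEE = 1952.6932 × 1.2 = 2343.2318 kcal/day.
With stress factor 1.6: 2343.2318 × 1.6 = 3749.1709 kcal/day.
Fat energy = 45% × 3749.1709 = 1687.1269 kcal.
Fat = 1687.1269 ÷ 9 kcal/g = 187.4585 g.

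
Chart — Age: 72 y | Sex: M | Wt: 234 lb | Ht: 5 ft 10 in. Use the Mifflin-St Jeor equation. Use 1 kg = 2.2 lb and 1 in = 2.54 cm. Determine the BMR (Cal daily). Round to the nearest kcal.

Convert to metric: weight = 234 ÷ 2.2 = 106.3636 kg; height = (5×12 + 10) × 2.54 = 70 × 2.54 = 177.8 cm.
Mifflin-St Jeor (male): BMR = 10(106.3636) + 6.25(177.8) − 5(72) + 5 = 1063.6364 + 1111.25 − 360 + 5 = 1819.8864 kcal/day.

1820 Cal daily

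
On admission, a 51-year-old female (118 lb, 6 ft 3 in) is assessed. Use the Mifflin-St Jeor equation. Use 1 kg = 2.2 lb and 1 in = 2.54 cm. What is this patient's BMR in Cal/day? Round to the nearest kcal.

1311 Cal/day

Convert to metric: weight = 118 ÷ 2.2 = 53.6364 kg; height = (6×12 + 3) × 2.54 = 75 × 2.54 = 190.5 cm.
Mifflin-St Jeor (female): BMR = 10(53.6364) + 6.25(190.5) − 5(51) − 161 = 536.3636 + 1190.625 − 255 − 161 = 1310.9886 kcal/day.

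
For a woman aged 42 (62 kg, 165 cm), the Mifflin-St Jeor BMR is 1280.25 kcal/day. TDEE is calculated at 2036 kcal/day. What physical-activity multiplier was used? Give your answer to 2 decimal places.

1.59

Activity factor = TEE ÷ BMR = 2036 ÷ 1280.25 = 1.59.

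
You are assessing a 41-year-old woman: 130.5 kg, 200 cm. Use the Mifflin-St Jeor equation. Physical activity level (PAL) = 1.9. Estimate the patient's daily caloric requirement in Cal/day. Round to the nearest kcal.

Mifflin-St Jeor (female): BMR = 10(130.5) + 6.25(200) − 5(41) − 161 = 1305 + 1250 − 205 − 161 = 2189 kcal/day.
TEE = BMR × activity factor = 2189 × 1.9 = 4159.1 kcal/day.

4159 Cal/day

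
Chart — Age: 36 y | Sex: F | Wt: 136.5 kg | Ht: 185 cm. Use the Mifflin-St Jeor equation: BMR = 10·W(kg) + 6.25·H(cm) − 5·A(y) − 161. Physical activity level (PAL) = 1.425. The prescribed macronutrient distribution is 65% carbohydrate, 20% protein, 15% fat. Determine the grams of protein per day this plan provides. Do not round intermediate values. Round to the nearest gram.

Mifflin-St Jeor (female): BMR = 10(136.5) + 6.25(185) − 5(36) − 161 = 1365 + 1156.25 − 180 − 161 = 2180.25 kcal/day.
TEE = 2180.25 × 1.425 = 3106.8563 kcal/day.
Protein energy = 20% × 3106.8563 = 621.3713 kcal.
Protein = 621.3713 ÷ 4 kcal/g = 155.3428 g.

155 g/day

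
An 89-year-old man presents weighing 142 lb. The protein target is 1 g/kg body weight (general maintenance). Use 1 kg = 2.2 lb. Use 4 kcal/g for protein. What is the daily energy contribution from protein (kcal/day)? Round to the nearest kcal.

Weight in kg = 142 ÷ 2.2 = 64.5455 kg.
Protein = 1 g/kg × 64.5455 kg = 64.5455 g/day.
Protein energy = 64.5455 g × 4 kcal/g = 258.1818 kcal/day.

258 kcal/day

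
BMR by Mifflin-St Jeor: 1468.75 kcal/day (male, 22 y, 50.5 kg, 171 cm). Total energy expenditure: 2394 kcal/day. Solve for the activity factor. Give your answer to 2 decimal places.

1.63

Activity factor = TEE ÷ BMR = 2394 ÷ 1468.75 = 1.63.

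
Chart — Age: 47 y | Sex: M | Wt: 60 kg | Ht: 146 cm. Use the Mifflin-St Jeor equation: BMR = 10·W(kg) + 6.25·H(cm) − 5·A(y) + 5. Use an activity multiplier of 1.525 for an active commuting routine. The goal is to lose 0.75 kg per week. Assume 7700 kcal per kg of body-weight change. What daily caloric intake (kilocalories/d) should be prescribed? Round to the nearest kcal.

Mifflin-St Jeor (male): BMR = 10(60) + 6.25(146) − 5(47) + 5 = 600 + 912.5 − 235 + 5 = 1282.5 kcal/day.
TEE = 1282.5 × 1.525 = 1955.8125 kcal/day.
Required daily deficit = 0.75 × 7700 ÷ 7 = 825 kcal/day.
Target intake = 1955.8125 − 825 = 1130.8125 kcal/day.

1131 kilocalories/d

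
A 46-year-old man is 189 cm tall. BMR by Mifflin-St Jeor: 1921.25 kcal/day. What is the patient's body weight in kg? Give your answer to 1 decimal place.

1921.25 = 10·W + 6.25(189) − 5(46) + 5
10·W = 1921.25 − 956.25 = 965, so W = 96.5 kg.

96.5 kg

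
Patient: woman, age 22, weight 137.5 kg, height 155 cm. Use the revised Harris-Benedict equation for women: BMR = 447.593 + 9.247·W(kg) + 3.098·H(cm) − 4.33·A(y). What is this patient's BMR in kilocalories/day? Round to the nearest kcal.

2104 kilocalories/day

Harris-Benedict: BMR = 447.593 + 9.247(137.5) + 3.098(155) − 4.33(22) = 2103.9855 kcal/day.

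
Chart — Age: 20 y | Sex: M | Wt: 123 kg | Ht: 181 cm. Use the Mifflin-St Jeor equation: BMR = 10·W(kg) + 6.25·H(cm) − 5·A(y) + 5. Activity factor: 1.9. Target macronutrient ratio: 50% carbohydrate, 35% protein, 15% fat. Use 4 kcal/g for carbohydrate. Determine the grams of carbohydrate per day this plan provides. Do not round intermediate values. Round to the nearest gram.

538 g/day

Mifflin-St Jeor (male): BMR = 10(123) + 6.25(181) − 5(20) + 5 = 1230 + 1131.25 − 100 + 5 = 2266.25 kcal/day.
TEE = 2266.25 × 1.9 = 4305.875 kcal/day.
Carbohydrate energy = 50% × 4305.875 = 2152.9375 kcal.
Carbohydrate = 2152.9375 ÷ 4 kcal/g = 538.2344 g.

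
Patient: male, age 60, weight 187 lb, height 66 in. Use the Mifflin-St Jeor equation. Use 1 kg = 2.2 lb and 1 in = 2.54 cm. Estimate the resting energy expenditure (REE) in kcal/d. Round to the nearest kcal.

Convert to metric: weight = 187 ÷ 2.2 = 85 kg; height = 66 × 2.54 = 167.64 cm.
Mifflin-St Jeor (male): BMR = 10(85) + 6.25(167.64) − 5(60) + 5 = 850 + 1047.75 − 300 + 5 = 1602.75 kcal/day.

1603 kcal/d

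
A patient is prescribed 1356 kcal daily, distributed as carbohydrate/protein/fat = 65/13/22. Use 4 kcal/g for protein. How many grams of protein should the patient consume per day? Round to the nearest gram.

44 g/day

Protein energy = 13% × 1356 = 176.28 kcal.
At 4 kcal/g: 176.28 ÷ 4 = 44.07 g.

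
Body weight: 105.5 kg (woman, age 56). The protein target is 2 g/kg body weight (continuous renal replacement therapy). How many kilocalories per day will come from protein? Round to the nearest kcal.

Protein = 2 g/kg × 105.5 kg = 211 g/day.
Protein energy = 211 g × 4 kcal/g = 844 kcal/day.

844 kcal/day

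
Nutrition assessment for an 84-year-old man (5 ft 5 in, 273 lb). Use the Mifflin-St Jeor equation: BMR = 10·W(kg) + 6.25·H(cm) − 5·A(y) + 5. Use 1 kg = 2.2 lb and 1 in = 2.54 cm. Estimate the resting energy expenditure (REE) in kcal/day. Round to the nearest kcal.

Convert to metric: weight = 273 ÷ 2.2 = 124.0909 kg; height = (5×12 + 5) × 2.54 = 65 × 2.54 = 165.1 cm.
Mifflin-St Jeor (male): BMR = 10(124.0909) + 6.25(165.1) − 5(84) + 5 = 1240.9091 + 1031.875 − 420 + 5 = 1857.7841 kcal/day.

1858 kcal/day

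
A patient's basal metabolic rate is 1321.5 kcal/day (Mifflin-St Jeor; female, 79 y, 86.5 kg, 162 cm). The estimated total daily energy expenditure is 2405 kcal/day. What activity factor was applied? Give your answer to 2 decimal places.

Activity factor = TEE ÷ BMR = 2405 ÷ 1321.5 = 1.82.

1.82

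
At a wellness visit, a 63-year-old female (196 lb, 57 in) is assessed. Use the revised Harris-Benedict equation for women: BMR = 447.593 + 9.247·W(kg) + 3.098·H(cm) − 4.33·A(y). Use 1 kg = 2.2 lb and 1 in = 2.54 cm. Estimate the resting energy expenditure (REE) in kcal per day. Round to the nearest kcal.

1447 kcal per day

Convert to metric: weight = 196 ÷ 2.2 = 89.0909 kg; height = 57 × 2.54 = 144.78 cm.
Harris-Benedict: BMR = 447.593 + 9.247(89.0909) + 3.098(144.78) − 4.33(63) = 1447.1551 kcal/day.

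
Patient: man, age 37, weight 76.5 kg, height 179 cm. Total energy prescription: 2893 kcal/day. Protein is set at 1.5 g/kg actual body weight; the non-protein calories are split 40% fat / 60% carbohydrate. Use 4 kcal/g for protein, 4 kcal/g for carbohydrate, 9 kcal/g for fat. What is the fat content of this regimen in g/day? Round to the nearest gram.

108 g/day

Protein = 1.5 × 76.5 = 114.75 g → 114.75 × 4 = 459 kcal.
Non-protein calories = 2893 − 459 = 2434 kcal.
Fat: 40% × 2434 = 973.6 kcal; carbohydrate: 1460.4 kcal.
Fat: 973.6 kcal ÷ 9 kcal/g = 108.1778 g.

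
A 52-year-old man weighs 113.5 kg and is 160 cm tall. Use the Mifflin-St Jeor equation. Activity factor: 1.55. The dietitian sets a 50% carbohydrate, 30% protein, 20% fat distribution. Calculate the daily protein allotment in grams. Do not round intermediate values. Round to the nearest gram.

Mifflin-St Jeor (male): BMR = 10(113.5) + 6.25(160) − 5(52) + 5 = 1135 + 1000 − 260 + 5 = 1880 kcal/day.
TEE = 1880 × 1.55 = 2914 kcal/day.
Protein energy = 30% × 2914 = 874.2 kcal.
Protein = 874.2 ÷ 4 kcal/g = 218.55 g.

219 g/day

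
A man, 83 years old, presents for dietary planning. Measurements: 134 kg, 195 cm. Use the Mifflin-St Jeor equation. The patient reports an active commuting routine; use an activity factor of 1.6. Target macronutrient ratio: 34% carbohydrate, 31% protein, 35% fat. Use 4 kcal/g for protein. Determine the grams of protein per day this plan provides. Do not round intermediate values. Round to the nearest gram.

Mifflin-St Jeor (male): BMR = 10(134) + 6.25(195) − 5(83) + 5 = 1340 + 1218.75 − 415 + 5 = 2148.75 kcal/day.
TEE = 2148.75 × 1.6 = 3438 kcal/day.
Protein energy = 31% × 3438 = 1065.78 kcal.
Protein = 1065.78 ÷ 4 kcal/g = 266.445 g.

266 g/day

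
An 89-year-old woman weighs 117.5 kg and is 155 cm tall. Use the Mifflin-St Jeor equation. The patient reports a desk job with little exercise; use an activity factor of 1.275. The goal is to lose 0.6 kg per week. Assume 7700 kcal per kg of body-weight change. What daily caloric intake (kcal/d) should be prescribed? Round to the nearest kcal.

1301 kcal/d

Mifflin-St Jeor (female): BMR = 10(117.5) + 6.25(155) − 5(89) − 161 = 1175 + 968.75 − 445 − 161 = 1537.75 kcal/day.
TEE = 1537.75 × 1.275 = 1960.6313 kcal/day.
Required daily deficit = 0.6 × 7700 ÷ 7 = 660 kcal/day.
Target intake = 1960.6313 − 660 = 1300.6313 kcal/day.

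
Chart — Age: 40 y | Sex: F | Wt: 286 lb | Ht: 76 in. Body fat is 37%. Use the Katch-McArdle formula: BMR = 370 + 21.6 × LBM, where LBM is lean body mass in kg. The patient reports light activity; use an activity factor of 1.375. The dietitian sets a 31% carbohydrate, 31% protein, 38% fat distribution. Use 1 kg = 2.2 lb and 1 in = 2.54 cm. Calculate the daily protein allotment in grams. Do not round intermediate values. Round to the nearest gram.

228 g/day

Convert to metric: weight = 286 ÷ 2.2 = 130 kg; height = 76 × 2.54 = 193.04 cm.
LBM = 130 × (1 − 0.37) = 81.9 kg. Katch-McArdle: BMR = 370 + 21.6 × 81.9 = 2139.04 kcal/day.
TEE = 2139.04 × 1.375 = 2941.18 kcal/day.
Protein energy = 31% × 2941.18 = 911.7658 kcal.
Protein = 911.7658 ÷ 4 kcal/g = 227.9415 g.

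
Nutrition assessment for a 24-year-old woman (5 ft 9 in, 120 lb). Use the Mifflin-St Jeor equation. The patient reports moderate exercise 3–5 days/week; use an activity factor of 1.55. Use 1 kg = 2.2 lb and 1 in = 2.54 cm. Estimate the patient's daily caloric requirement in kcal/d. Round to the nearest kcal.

Convert to metric: weight = 120 ÷ 2.2 = 54.5455 kg; height = (5×12 + 9) × 2.54 = 69 × 2.54 = 175.26 cm.
Mifflin-St Jeor (female): BMR = 10(54.5455) + 6.25(175.26) − 5(24) − 161 = 545.4545 + 1095.375 − 120 − 161 = 1359.8295 kcal/day.
TEE = BMR × activity factor = 1359.8295 × 1.55 = 2107.7358 kcal/day.

2108 kcal/d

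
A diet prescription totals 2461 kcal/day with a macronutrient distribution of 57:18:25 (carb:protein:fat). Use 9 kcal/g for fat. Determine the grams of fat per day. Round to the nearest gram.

68 g/day

Fat energy = 25% × 2461 = 615.25 kcal.
At 9 kcal/g: 615.25 ÷ 9 = 68.3611 g.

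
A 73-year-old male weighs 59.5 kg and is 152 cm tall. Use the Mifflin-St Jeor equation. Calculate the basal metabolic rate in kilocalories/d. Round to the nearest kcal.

1185 kilocalories/d

Mifflin-St Jeor (male): BMR = 10(59.5) + 6.25(152) − 5(73) + 5 = 595 + 950 − 365 + 5 = 1185 kcal/day.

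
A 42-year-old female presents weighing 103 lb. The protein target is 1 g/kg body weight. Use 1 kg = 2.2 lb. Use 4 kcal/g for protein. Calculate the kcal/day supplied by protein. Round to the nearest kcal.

Weight in kg = 103 ÷ 2.2 = 46.8182 kg.
Protein = 1 g/kg × 46.8182 kg = 46.8182 g/day.
Protein energy = 46.8182 g × 4 kcal/g = 187.2727 kcal/day.

187 kcal/day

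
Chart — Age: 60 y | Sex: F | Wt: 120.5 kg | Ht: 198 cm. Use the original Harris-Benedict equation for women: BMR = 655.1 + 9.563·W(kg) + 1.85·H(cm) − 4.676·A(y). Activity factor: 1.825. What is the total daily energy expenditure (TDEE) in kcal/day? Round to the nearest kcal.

Harris-Benedict: BMR = 655.1 + 9.563(120.5) + 1.85(198) − 4.676(60) = 1893.1815 kcal/day.
TEE = BMR × activity factor = 1893.1815 × 1.825 = 3455.0562 kcal/day.

3455 kcal/day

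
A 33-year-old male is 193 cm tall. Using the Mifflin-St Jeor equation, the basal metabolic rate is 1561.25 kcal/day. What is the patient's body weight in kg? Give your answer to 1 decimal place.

51.5 kg

1561.25 = 10·W + 6.25(193) − 5(33) + 5
10·W = 1561.25 − 1046.25 = 515, so W = 51.5 kg.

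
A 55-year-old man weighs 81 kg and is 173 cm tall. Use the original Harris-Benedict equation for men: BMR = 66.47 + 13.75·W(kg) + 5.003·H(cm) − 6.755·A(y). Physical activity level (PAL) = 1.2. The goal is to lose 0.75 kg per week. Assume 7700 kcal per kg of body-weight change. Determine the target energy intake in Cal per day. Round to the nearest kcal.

1184 Cal per day

Harris-Benedict: BMR = 66.47 + 13.75(81) + 5.003(173) − 6.755(55) = 1674.214 kcal/day.
TEE = 1674.214 × 1.2 = 2009.0568 kcal/day.
Required daily deficit = 0.75 × 7700 ÷ 7 = 825 kcal/day.
Target intake = 2009.0568 − 825 = 1184.0568 kcal/day.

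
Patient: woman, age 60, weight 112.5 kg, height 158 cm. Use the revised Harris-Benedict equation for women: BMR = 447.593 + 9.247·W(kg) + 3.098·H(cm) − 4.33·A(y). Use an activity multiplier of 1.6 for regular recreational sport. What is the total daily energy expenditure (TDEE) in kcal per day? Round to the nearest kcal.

Harris-Benedict: BMR = 447.593 + 9.247(112.5) + 3.098(158) − 4.33(60) = 1717.5645 kcal/day.
TEE = BMR × activity factor = 1717.5645 × 1.6 = 2748.1032 kcal/day.

2748 kcal per day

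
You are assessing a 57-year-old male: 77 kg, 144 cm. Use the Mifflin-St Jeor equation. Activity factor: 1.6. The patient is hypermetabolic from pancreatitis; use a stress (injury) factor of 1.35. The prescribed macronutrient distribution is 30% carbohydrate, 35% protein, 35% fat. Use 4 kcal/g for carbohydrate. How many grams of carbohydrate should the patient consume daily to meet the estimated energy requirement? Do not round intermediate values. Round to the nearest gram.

225 g/day

Mifflin-St Jeor (male): BMR = 10(77) + 6.25(144) − 5(57) + 5 = 770 + 900 − 285 + 5 = 1390 kcal/day.
TEE = 1390 × 1.6 = 2224 kcal/day.
With stress factor 1.35: 2224 × 1.35 = 3002.4 kcal/day.
Carbohydrate energy = 30% × 3002.4 = 900.72 kcal.
Carbohydrate = 900.72 ÷ 4 kcal/g = 225.18 g.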